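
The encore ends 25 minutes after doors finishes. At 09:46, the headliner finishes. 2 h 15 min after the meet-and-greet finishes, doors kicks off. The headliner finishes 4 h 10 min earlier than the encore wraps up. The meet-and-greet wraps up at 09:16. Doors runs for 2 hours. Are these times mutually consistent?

Yes

Doors starts at 09:16 + 135 min = 11:31.
Doors ends at 11:31 + 120 min = 13:31.
The encore ends at 13:31 + 25 min = 13:56.
The headliner ends at 13:56 − 250 min = 09:46.
That matches the stated 09:46, so the schedule is consistent.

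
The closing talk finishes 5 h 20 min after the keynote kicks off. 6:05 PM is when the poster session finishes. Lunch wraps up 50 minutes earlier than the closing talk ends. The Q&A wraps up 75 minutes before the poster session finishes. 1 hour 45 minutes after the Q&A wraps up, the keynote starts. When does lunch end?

The Q&A ends at 6:05 PM − 75 min = 4:50 PM.
The keynote starts at 4:50 PM + 105 min = 6:35 PM.
The closing talk ends at 6:35 PM + 320 min = 11:55 PM.
Lunch ends at 11:55 PM − 50 min = 11:05 PM.

11:05 PM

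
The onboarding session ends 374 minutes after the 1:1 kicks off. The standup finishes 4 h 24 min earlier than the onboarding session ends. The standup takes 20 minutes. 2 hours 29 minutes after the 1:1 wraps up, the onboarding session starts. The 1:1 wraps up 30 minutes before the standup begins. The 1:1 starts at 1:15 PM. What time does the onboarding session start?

The onboarding session ends at 1:15 PM + 374 min = 7:29 PM.
The standup ends at 7:29 PM − 264 min = 3:05 PM.
The standup starts at 3:05 PM − 20 min = 2:45 PM.
The 1:1 ends at 2:45 PM − 30 min = 2:15 PM.
The onboarding session starts at 2:15 PM + 149 min = 4:44 PM.

4:44 PM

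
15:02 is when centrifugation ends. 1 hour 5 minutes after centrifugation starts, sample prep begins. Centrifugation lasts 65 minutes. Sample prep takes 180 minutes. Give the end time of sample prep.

Centrifugation starts at 15:02 − 65 min = 13:57.
Sample prep starts at 13:57 + 65 min = 15:02.
Sample prep ends at 15:02 + 180 min = 18:02.

18:02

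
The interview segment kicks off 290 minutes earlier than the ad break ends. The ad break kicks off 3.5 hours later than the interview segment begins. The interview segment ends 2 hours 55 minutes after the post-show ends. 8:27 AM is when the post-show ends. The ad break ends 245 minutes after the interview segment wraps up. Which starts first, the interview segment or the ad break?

the interview segment

The interview segment ends at 8:27 AM + 175 min = 11:22 AM.
The ad break ends at 11:22 AM + 245 min = 3:27 PM.
The interview segment starts at 3:27 PM − 290 min = 10:37 AM.
The ad break starts at 10:37 AM + 210 min = 2:07 PM.
The interview segment starts at 10:37 AM and the ad break starts at 2:07 PM, so the interview segment is first.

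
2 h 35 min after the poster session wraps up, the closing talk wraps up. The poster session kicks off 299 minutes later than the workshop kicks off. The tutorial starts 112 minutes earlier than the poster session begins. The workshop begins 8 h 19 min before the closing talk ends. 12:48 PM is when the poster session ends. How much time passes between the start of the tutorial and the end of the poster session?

The closing talk ends at 12:48 PM + 155 min = 3:23 PM.
The workshop starts at 3:23 PM − 499 min = 7:04 AM.
The poster session starts at 7:04 AM + 299 min = 12:03 PM.
The tutorial starts at 12:03 PM − 112 min = 10:11 AM.
From 10:11 AM to 12:48 PM is 2 hours 37 minutes.

2 hours 37 minutes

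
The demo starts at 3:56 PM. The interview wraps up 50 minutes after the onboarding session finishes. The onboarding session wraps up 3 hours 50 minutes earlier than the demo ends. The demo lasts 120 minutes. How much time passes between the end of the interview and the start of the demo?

60 minutes

The demo ends at 3:56 PM + 120 min = 5:56 PM.
The onboarding session ends at 5:56 PM − 230 min = 2:06 PM.
The interview ends at 2:06 PM + 50 min = 2:56 PM.
From 2:56 PM to 3:56 PM is 60 minutes.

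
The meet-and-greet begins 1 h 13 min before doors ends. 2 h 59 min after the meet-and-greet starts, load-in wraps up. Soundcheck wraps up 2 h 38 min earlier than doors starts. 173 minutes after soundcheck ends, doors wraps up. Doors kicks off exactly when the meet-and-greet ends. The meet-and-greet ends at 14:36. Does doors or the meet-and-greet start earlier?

Doors starts at 14:36.
Soundcheck ends at 14:36 − 158 min = 11:58.
Doors ends at 11:58 + 173 min = 14:51.
The meet-and-greet starts at 14:51 − 73 min = 13:38.
Doors starts at 14:36 and the meet-and-greet starts at 13:38, so the meet-and-greet is first.

the meet-and-greet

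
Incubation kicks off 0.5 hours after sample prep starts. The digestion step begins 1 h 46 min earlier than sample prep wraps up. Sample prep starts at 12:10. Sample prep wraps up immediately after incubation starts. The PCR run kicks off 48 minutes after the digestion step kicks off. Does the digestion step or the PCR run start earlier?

Incubation starts at 12:10 + 30 min = 12:40.
So sample prep ends at 12:40.
The digestion step starts at 12:40 − 106 min = 10:54.
The PCR run starts at 10:54 + 48 min = 11:42.
The digestion step starts at 10:54 and the PCR run starts at 11:42, so the digestion step is first.

the digestion step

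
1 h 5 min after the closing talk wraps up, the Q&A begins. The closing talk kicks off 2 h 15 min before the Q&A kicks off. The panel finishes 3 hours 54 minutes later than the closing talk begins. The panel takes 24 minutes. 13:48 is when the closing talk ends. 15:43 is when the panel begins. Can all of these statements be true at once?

No

The Q&A starts at 13:48 + 65 min = 14:53.
The closing talk starts at 14:53 − 135 min = 12:38.
The panel ends at 12:38 + 234 min = 16:32.
The panel starts at 16:32 − 24 min = 16:08.
But the panel is also said to start at 15:43 — a 25-minute conflict.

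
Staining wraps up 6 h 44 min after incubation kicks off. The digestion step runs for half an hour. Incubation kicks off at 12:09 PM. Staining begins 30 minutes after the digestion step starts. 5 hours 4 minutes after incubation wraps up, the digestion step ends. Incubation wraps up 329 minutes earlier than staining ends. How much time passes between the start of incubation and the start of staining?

Staining ends at 12:09 PM + 404 min = 6:53 PM.
Incubation ends at 6:53 PM − 329 min = 1:24 PM.
The digestion step ends at 1:24 PM + 304 min = 6:28 PM.
The digestion step starts at 6:28 PM − 30 min = 5:58 PM.
Staining starts at 5:58 PM + 30 min = 6:28 PM.
From 12:09 PM to 6:28 PM is 379 minutes.

379 minutes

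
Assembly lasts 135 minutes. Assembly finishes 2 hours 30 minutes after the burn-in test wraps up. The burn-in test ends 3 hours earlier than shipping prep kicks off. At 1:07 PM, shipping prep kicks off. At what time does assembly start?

The burn-in test ends at 1:07 PM − 180 min = 10:07 AM.
Assembly ends at 10:07 AM + 150 min = 12:37 PM.
Assembly starts at 12:37 PM − 135 min = 10:22 AM.

10:22 AM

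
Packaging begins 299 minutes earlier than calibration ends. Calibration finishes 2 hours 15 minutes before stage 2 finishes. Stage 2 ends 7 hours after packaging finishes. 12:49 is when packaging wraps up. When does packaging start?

Stage 2 ends at 12:49 + 420 min = 19:49.
Calibration ends at 19:49 − 135 min = 17:34.
Packaging starts at 17:34 − 299 min = 12:35.

12:35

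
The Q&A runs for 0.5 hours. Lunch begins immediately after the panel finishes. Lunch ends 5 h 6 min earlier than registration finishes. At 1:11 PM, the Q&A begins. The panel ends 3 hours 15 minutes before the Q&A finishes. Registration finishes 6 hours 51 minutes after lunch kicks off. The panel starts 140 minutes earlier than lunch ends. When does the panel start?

The Q&A ends at 1:11 PM + 30 min = 1:41 PM.
The panel ends at 1:41 PM − 195 min = 10:26 AM.
So lunch starts at 10:26 AM.
Registration ends at 10:26 AM + 411 min = 5:17 PM.
Lunch ends at 5:17 PM − 306 min = 12:11 PM.
The panel starts at 12:11 PM − 140 min = 9:51 AM.

9:51 AM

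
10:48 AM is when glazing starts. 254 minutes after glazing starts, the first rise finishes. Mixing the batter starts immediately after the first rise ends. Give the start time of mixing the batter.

The first rise ends at 10:48 AM + 254 min = 3:02 PM.
So mixing the batter starts at 3:02 PM.

3:02 PM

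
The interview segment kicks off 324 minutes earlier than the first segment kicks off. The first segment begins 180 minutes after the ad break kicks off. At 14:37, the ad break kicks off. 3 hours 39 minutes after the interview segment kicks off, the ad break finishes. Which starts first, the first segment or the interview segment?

The first segment starts at 14:37 + 180 min = 17:37.
The interview segment starts at 17:37 − 324 min = 12:13.
The first segment starts at 17:37 and the interview segment starts at 12:13, so the interview segment is first.

the interview segment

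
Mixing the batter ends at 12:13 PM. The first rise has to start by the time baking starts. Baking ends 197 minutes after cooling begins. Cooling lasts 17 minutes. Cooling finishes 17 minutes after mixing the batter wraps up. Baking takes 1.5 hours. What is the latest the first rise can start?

2:00 PM

Cooling ends at 12:13 PM + 17 min = 12:30 PM.
Cooling starts at 12:30 PM − 17 min = 12:13 PM.
Baking ends at 12:13 PM + 197 min = 3:30 PM.
Baking starts at 3:30 PM − 90 min = 2:00 PM.
The first rise is bounded by baking, so the latest it can start is 2:00 PM.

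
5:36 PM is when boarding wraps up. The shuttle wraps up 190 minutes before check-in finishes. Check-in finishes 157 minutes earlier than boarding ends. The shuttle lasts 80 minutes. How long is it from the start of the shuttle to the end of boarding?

427 minutes

Check-in ends at 5:36 PM − 157 min = 2:59 PM.
The shuttle ends at 2:59 PM − 190 min = 11:49 AM.
The shuttle starts at 11:49 AM − 80 min = 10:29 AM.
From 10:29 AM to 5:36 PM is 427 minutes.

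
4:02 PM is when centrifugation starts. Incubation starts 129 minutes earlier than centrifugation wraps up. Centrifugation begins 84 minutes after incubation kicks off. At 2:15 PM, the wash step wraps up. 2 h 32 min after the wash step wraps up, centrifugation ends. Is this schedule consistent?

Centrifugation ends at 2:15 PM + 152 min = 4:47 PM.
Incubation starts at 4:47 PM − 129 min = 2:38 PM.
Centrifugation starts at 2:38 PM + 84 min = 4:02 PM.
That matches the stated 4:02 PM, so the schedule is consistent.

Yes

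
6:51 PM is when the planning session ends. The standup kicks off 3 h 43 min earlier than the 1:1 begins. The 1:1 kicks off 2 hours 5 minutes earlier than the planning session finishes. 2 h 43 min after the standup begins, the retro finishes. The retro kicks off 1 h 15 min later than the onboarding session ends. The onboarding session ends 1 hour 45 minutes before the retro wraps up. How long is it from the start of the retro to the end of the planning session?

215 minutes

The 1:1 starts at 6:51 PM − 125 min = 4:46 PM.
The standup starts at 4:46 PM − 223 min = 1:03 PM.
The retro ends at 1:03 PM + 163 min = 3:46 PM.
The onboarding session ends at 3:46 PM − 105 min = 2:01 PM.
The retro starts at 2:01 PM + 75 min = 3:16 PM.
From 3:16 PM to 6:51 PM is 215 minutes.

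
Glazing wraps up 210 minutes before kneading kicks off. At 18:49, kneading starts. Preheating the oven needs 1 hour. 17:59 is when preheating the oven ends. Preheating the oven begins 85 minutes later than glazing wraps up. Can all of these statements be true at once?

No

Glazing ends at 18:49 − 210 min = 15:19.
Preheating the oven starts at 15:19 + 85 min = 16:44.
Preheating the oven ends at 16:44 + 60 min = 17:44.
But preheating the oven is also said to end at 17:59 — a 15-minute conflict.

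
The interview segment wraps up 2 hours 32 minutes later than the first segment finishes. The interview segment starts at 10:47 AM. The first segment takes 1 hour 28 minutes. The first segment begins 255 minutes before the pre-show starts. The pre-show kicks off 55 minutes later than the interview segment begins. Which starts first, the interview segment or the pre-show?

the interview segment

The pre-show starts at 10:47 AM + 55 min = 11:42 AM.
The interview segment starts at 10:47 AM and the pre-show starts at 11:42 AM, so the interview segment is first.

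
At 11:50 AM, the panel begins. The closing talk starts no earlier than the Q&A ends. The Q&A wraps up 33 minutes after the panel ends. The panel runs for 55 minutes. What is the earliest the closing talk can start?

The panel ends at 11:50 AM + 55 min = 12:45 PM.
The Q&A ends at 12:45 PM + 33 min = 1:18 PM.
The closing talk is bounded by the Q&A, so the earliest it can start is 1:18 PM.

1:18 PM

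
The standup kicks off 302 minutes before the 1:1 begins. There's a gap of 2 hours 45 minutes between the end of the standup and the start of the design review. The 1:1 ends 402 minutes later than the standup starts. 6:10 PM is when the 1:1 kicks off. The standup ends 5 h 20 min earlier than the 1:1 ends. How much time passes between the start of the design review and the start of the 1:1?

55 minutes

The standup starts at 6:10 PM − 302 min = 1:08 PM.
The 1:1 ends at 1:08 PM + 402 min = 7:50 PM.
The standup ends at 7:50 PM − 320 min = 2:30 PM.
The design review starts at 2:30 PM + 165 min = 5:15 PM.
From 5:15 PM to 6:10 PM is 55 minutes.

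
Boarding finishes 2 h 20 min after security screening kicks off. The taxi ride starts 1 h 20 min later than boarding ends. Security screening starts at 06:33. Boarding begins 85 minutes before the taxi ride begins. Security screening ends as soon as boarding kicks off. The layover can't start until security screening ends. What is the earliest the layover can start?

08:48

Boarding ends at 06:33 + 140 min = 08:53.
The taxi ride starts at 08:53 + 80 min = 10:13.
Boarding starts at 10:13 − 85 min = 08:48.
So security screening ends at 08:48.
The layover is bounded by security screening, so the earliest it can start is 08:48.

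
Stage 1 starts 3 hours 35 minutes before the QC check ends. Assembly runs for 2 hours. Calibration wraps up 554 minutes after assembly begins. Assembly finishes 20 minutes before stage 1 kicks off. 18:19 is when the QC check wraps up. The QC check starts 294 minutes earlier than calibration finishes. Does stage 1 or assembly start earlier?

Stage 1 starts at 18:19 − 215 min = 14:44.
Assembly ends at 14:44 − 20 min = 14:24.
Assembly starts at 14:24 − 120 min = 12:24.
Stage 1 starts at 14:44 and assembly starts at 12:24, so assembly is first.

assembly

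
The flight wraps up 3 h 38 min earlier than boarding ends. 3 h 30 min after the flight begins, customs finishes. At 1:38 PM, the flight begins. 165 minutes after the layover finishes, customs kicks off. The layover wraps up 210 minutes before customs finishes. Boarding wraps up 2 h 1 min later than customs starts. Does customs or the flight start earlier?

Customs ends at 1:38 PM + 210 min = 5:08 PM.
The layover ends at 5:08 PM − 210 min = 1:38 PM.
Customs starts at 1:38 PM + 165 min = 4:23 PM.
Customs starts at 4:23 PM and the flight starts at 1:38 PM, so the flight is first.

the flight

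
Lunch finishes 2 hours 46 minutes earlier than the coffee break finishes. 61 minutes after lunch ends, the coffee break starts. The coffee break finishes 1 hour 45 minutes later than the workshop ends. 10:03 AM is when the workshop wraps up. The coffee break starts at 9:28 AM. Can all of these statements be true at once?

No

The coffee break ends at 10:03 AM + 105 min = 11:48 AM.
Lunch ends at 11:48 AM − 166 min = 9:02 AM.
The coffee break starts at 9:02 AM + 61 min = 10:03 AM.
But the coffee break is also said to start at 9:28 AM — a 35-minute conflict.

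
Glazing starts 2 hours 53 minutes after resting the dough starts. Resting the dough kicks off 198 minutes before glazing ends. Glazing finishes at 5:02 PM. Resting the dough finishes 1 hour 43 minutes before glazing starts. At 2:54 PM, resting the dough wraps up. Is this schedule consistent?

Resting the dough starts at 5:02 PM − 198 min = 1:44 PM.
Glazing starts at 1:44 PM + 173 min = 4:37 PM.
Resting the dough ends at 4:37 PM − 103 min = 2:54 PM.
That matches the stated 2:54 PM, so the schedule is consistent.

Yes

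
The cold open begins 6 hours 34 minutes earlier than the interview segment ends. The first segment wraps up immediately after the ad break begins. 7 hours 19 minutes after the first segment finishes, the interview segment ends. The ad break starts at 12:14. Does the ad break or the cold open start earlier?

The first segment ends at 12:14.
The interview segment ends at 12:14 + 439 min = 19:33.
The cold open starts at 19:33 − 394 min = 12:59.
The ad break starts at 12:14 and the cold open starts at 12:59, so the ad break is first.

the ad break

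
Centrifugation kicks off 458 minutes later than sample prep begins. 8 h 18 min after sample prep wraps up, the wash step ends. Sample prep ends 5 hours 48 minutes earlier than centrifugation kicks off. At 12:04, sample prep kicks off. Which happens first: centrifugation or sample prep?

Centrifugation starts at 12:04 + 458 min = 19:42.
Centrifugation starts at 19:42 and sample prep starts at 12:04, so sample prep is first.

sample prep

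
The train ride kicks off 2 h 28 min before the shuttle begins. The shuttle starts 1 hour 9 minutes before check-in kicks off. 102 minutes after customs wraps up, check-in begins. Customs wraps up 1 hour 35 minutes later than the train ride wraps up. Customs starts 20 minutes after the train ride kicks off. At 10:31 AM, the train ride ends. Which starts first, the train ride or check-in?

Customs ends at 10:31 AM + 95 min = 12:06 PM.
Check-in starts at 12:06 PM + 102 min = 1:48 PM.
The shuttle starts at 1:48 PM − 69 min = 12:39 PM.
The train ride starts at 12:39 PM − 148 min = 10:11 AM.
The train ride starts at 10:11 AM and check-in starts at 1:48 PM, so the train ride is first.

the train ride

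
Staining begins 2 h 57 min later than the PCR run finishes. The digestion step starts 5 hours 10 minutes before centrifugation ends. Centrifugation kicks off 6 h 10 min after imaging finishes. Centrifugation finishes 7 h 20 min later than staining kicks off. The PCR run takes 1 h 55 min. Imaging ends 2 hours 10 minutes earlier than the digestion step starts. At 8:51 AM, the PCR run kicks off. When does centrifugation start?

The PCR run ends at 8:51 AM + 115 min = 10:46 AM.
Staining starts at 10:46 AM + 177 min = 1:43 PM.
Centrifugation ends at 1:43 PM + 440 min = 9:03 PM.
The digestion step starts at 9:03 PM − 310 min = 3:53 PM.
Imaging ends at 3:53 PM − 130 min = 1:43 PM.
Centrifugation starts at 1:43 PM + 370 min = 7:53 PM.

7:53 PM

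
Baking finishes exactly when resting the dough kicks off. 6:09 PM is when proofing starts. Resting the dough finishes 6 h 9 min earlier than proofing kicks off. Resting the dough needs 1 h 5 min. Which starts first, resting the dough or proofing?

Resting the dough ends at 6:09 PM − 369 min = 12:00 PM.
Resting the dough starts at 12:00 PM − 65 min = 10:55 AM.
Resting the dough starts at 10:55 AM and proofing starts at 6:09 PM, so resting the dough is first.

resting the dough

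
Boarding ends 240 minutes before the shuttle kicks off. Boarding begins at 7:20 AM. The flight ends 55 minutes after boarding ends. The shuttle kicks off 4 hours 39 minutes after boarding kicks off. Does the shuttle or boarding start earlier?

The shuttle starts at 7:20 AM + 279 min = 11:59 AM.
The shuttle starts at 11:59 AM and boarding starts at 7:20 AM, so boarding is first.

boarding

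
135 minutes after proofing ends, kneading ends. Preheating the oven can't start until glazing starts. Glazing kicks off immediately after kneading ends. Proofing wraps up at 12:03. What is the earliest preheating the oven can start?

Kneading ends at 12:03 + 135 min = 14:18.
So glazing starts at 14:18.
Preheating the oven is bounded by glazing, so the earliest it can start is 14:18.

14:18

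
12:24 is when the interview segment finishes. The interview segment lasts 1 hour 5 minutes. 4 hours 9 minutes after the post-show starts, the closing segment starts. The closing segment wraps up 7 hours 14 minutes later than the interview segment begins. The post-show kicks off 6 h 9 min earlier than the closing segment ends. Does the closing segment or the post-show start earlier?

The interview segment starts at 12:24 − 65 min = 11:19.
The closing segment ends at 11:19 + 434 min = 18:33.
The post-show starts at 18:33 − 369 min = 12:24.
The closing segment starts at 12:24 + 249 min = 16:33.
The closing segment starts at 16:33 and the post-show starts at 12:24, so the post-show is first.

the post-show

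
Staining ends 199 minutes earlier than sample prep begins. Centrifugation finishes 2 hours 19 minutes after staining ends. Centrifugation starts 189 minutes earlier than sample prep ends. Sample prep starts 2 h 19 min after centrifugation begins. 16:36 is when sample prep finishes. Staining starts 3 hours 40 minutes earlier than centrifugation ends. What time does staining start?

Centrifugation starts at 16:36 − 189 min = 13:27.
Sample prep starts at 13:27 + 139 min = 15:46.
Staining ends at 15:46 − 199 min = 12:27.
Centrifugation ends at 12:27 + 139 min = 14:46.
Staining starts at 14:46 − 220 min = 11:06.

11:06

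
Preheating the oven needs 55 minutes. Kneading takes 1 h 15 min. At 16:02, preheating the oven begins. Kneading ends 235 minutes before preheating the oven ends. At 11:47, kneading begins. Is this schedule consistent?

Preheating the oven ends at 16:02 + 55 min = 16:57.
Kneading ends at 16:57 − 235 min = 13:02.
Kneading starts at 13:02 − 75 min = 11:47.
That matches the stated 11:47, so the schedule is consistent.

Yes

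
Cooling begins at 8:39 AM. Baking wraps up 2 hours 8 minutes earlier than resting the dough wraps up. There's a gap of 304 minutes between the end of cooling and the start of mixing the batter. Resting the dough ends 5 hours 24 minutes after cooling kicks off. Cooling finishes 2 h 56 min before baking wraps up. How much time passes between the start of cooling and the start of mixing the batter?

324 minutes

Resting the dough ends at 8:39 AM + 324 min = 2:03 PM.
Baking ends at 2:03 PM − 128 min = 11:55 AM.
Cooling ends at 11:55 AM − 176 min = 8:59 AM.
Mixing the batter starts at 8:59 AM + 304 min = 2:03 PM.
From 8:39 AM to 2:03 PM is 324 minutes.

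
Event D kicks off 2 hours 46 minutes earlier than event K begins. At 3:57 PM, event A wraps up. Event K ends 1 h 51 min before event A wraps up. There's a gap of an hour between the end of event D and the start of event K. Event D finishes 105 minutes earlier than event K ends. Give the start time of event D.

10:35 AM

Event K ends at 3:57 PM − 111 min = 2:06 PM.
Event D ends at 2:06 PM − 105 min = 12:21 PM.
Event K starts at 12:21 PM + 60 min = 1:21 PM.
Event D starts at 1:21 PM − 166 min = 10:35 AM.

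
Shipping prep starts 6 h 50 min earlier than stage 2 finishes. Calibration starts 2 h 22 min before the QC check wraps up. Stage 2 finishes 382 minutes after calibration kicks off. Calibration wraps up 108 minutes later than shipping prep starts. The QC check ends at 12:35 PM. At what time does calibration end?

Calibration starts at 12:35 PM − 142 min = 10:13 AM.
Stage 2 ends at 10:13 AM + 382 min = 4:35 PM.
Shipping prep starts at 4:35 PM − 410 min = 9:45 AM.
Calibration ends at 9:45 AM + 108 min = 11:33 AM.

11:33 AM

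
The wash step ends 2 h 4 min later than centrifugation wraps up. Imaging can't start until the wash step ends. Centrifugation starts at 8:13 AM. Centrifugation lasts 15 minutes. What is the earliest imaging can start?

Centrifugation ends at 8:13 AM + 15 min = 8:28 AM.
The wash step ends at 8:28 AM + 124 min = 10:32 AM.
Imaging is bounded by the wash step, so the earliest it can start is 10:32 AM.

10:32 AM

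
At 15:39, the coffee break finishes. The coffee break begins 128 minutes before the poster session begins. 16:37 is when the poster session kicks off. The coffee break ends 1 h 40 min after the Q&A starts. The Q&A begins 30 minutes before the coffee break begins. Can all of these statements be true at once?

The coffee break starts at 16:37 − 128 min = 14:29.
The Q&A starts at 14:29 − 30 min = 13:59.
The coffee break ends at 13:59 + 100 min = 15:39.
That matches the stated 15:39, so the schedule is consistent.

Yes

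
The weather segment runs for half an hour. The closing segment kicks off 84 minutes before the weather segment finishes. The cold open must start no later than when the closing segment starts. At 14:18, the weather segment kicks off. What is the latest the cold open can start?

The weather segment ends at 14:18 + 30 min = 14:48.
The closing segment starts at 14:48 − 84 min = 13:24.
The cold open is bounded by the closing segment, so the latest it can start is 13:24.

13:24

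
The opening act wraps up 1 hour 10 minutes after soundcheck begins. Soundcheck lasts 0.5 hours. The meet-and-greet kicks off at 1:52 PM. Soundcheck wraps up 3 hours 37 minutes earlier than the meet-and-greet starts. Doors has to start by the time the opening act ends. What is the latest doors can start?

10:55 AM

Soundcheck ends at 1:52 PM − 217 min = 10:15 AM.
Soundcheck starts at 10:15 AM − 30 min = 9:45 AM.
The opening act ends at 9:45 AM + 70 min = 10:55 AM.
Doors is bounded by the opening act, so the latest it can start is 10:55 AM.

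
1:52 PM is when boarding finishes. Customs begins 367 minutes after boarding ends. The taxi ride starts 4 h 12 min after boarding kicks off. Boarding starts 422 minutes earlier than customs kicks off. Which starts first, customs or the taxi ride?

Customs starts at 1:52 PM + 367 min = 7:59 PM.
Boarding starts at 7:59 PM − 422 min = 12:57 PM.
The taxi ride starts at 12:57 PM + 252 min = 5:09 PM.
Customs starts at 7:59 PM and the taxi ride starts at 5:09 PM, so the taxi ride is first.

the taxi ride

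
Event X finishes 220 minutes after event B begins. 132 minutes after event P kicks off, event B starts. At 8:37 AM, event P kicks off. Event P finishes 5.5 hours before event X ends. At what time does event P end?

8:59 AM

Event B starts at 8:37 AM + 132 min = 10:49 AM.
Event X ends at 10:49 AM + 220 min = 2:29 PM.
Event P ends at 2:29 PM − 330 min = 8:59 AM.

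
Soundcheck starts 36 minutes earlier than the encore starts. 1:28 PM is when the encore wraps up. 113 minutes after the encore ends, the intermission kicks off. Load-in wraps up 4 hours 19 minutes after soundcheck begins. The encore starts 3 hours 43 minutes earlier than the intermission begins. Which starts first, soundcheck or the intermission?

soundcheck

The intermission starts at 1:28 PM + 113 min = 3:21 PM.
The encore starts at 3:21 PM − 223 min = 11:38 AM.
Soundcheck starts at 11:38 AM − 36 min = 11:02 AM.
Soundcheck starts at 11:02 AM and the intermission starts at 3:21 PM, so soundcheck is first.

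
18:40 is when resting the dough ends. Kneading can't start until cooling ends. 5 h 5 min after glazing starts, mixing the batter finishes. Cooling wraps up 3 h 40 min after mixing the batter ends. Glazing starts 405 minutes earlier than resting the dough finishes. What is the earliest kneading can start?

Glazing starts at 18:40 − 405 min = 11:55.
Mixing the batter ends at 11:55 + 305 min = 17:00.
Cooling ends at 17:00 + 220 min = 20:40.
Kneading is bounded by cooling, so the earliest it can start is 20:40.

20:40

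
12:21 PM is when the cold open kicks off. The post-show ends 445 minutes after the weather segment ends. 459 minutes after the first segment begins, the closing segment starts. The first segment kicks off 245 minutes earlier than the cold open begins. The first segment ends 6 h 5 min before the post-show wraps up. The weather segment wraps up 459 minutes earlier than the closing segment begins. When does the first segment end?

The first segment starts at 12:21 PM − 245 min = 8:16 AM.
The closing segment starts at 8:16 AM + 459 min = 3:55 PM.
The weather segment ends at 3:55 PM − 459 min = 8:16 AM.
The post-show ends at 8:16 AM + 445 min = 3:41 PM.
The first segment ends at 3:41 PM − 365 min = 9:36 AM.

9:36 AM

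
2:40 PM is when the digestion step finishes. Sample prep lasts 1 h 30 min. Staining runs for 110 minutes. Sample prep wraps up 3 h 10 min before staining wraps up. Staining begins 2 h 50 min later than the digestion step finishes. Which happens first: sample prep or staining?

Staining starts at 2:40 PM + 170 min = 5:30 PM.
Staining ends at 5:30 PM + 110 min = 7:20 PM.
Sample prep ends at 7:20 PM − 190 min = 4:10 PM.
Sample prep starts at 4:10 PM − 90 min = 2:40 PM.
Sample prep starts at 2:40 PM and staining starts at 5:30 PM, so sample prep is first.

sample prep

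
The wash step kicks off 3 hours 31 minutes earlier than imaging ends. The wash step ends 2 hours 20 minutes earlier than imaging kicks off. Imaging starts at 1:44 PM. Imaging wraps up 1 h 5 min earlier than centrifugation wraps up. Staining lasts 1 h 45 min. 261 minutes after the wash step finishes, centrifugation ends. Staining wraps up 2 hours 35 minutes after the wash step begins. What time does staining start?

11:59 AM

The wash step ends at 1:44 PM − 140 min = 11:24 AM.
Centrifugation ends at 11:24 AM + 261 min = 3:45 PM.
Imaging ends at 3:45 PM − 65 min = 2:40 PM.
The wash step starts at 2:40 PM − 211 min = 11:09 AM.
Staining ends at 11:09 AM + 155 min = 1:44 PM.
Staining starts at 1:44 PM − 105 min = 11:59 AM.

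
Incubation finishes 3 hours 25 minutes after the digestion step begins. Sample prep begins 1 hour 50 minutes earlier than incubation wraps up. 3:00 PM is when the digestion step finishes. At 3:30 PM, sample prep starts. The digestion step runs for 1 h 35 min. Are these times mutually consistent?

The digestion step starts at 3:00 PM − 95 min = 1:25 PM.
Incubation ends at 1:25 PM + 205 min = 4:50 PM.
Sample prep starts at 4:50 PM − 110 min = 3:00 PM.
But sample prep is also said to start at 3:30 PM — a 30-minute conflict.

No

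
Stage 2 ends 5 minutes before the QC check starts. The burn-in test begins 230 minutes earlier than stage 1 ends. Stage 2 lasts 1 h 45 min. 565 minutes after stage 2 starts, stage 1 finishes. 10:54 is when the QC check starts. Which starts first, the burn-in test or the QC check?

the QC check

Stage 2 ends at 10:54 − 5 min = 10:49.
Stage 2 starts at 10:49 − 105 min = 09:04.
Stage 1 ends at 09:04 + 565 min = 18:29.
The burn-in test starts at 18:29 − 230 min = 14:39.
The burn-in test starts at 14:39 and the QC check starts at 10:54, so the QC check is first.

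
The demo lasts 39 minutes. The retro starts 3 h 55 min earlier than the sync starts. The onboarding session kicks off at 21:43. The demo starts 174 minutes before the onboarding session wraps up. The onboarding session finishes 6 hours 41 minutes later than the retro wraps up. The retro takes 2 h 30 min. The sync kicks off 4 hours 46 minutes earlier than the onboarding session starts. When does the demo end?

The sync starts at 21:43 − 286 min = 16:57.
The retro starts at 16:57 − 235 min = 13:02.
The retro ends at 13:02 + 150 min = 15:32.
The onboarding session ends at 15:32 + 401 min = 22:13.
The demo starts at 22:13 − 174 min = 19:19.
The demo ends at 19:19 + 39 min = 19:58.

19:58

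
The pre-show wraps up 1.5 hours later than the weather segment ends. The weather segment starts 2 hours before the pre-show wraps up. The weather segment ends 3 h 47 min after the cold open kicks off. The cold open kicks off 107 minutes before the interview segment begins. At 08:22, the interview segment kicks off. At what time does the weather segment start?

09:52

The cold open starts at 08:22 − 107 min = 06:35.
The weather segment ends at 06:35 + 227 min = 10:22.
The pre-show ends at 10:22 + 90 min = 11:52.
The weather segment starts at 11:52 − 120 min = 09:52.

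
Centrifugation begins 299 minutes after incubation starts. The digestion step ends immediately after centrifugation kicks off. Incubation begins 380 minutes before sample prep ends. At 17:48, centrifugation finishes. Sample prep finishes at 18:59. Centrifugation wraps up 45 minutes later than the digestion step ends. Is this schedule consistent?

No

Incubation starts at 18:59 − 380 min = 12:39.
Centrifugation starts at 12:39 + 299 min = 17:38.
So the digestion step ends at 17:38.
Centrifugation ends at 17:38 + 45 min = 18:23.
But centrifugation is also said to end at 17:48 — a 35-minute conflict.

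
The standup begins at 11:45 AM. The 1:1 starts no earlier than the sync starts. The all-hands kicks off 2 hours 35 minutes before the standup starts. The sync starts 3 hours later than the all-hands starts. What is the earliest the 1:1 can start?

The all-hands starts at 11:45 AM − 155 min = 9:10 AM.
The sync starts at 9:10 AM + 180 min = 12:10 PM.
The 1:1 is bounded by the sync, so the earliest it can start is 12:10 PM.

12:10 PM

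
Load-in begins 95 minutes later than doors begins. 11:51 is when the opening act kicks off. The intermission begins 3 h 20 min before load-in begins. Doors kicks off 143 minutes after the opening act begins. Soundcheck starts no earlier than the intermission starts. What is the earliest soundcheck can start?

12:29

Doors starts at 11:51 + 143 min = 14:14.
Load-in starts at 14:14 + 95 min = 15:49.
The intermission starts at 15:49 − 200 min = 12:29.
Soundcheck is bounded by the intermission, so the earliest it can start is 12:29.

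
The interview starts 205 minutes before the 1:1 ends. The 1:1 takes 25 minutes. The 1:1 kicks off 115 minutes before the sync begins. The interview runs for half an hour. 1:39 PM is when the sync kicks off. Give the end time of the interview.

The 1:1 starts at 1:39 PM − 115 min = 11:44 AM.
The 1:1 ends at 11:44 AM + 25 min = 12:09 PM.
The interview starts at 12:09 PM − 205 min = 8:44 AM.
The interview ends at 8:44 AM + 30 min = 9:14 AM.

9:14 AM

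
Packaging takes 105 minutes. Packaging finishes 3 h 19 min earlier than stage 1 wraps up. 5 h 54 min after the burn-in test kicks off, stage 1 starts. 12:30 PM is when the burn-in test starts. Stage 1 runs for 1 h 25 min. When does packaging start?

Stage 1 starts at 12:30 PM + 354 min = 6:24 PM.
Stage 1 ends at 6:24 PM + 85 min = 7:49 PM.
Packaging ends at 7:49 PM − 199 min = 4:30 PM.
Packaging starts at 4:30 PM − 105 min = 2:45 PM.

2:45 PM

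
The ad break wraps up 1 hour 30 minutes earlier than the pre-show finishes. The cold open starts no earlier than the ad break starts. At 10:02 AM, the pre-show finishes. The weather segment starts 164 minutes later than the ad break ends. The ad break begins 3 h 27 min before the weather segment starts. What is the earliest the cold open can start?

7:49 AM

The ad break ends at 10:02 AM − 90 min = 8:32 AM.
The weather segment starts at 8:32 AM + 164 min = 11:16 AM.
The ad break starts at 11:16 AM − 207 min = 7:49 AM.
The cold open is bounded by the ad break, so the earliest it can start is 7:49 AM.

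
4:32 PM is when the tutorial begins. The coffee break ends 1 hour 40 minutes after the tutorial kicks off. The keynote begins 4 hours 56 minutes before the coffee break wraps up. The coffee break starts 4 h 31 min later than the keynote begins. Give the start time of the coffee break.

5:47 PM

The coffee break ends at 4:32 PM + 100 min = 6:12 PM.
The keynote starts at 6:12 PM − 296 min = 1:16 PM.
The coffee break starts at 1:16 PM + 271 min = 5:47 PM.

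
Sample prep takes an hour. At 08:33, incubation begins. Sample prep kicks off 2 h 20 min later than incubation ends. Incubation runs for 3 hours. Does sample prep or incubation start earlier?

incubation

Incubation ends at 08:33 + 180 min = 11:33.
Sample prep starts at 11:33 + 140 min = 13:53.
Sample prep starts at 13:53 and incubation starts at 08:33, so incubation is first.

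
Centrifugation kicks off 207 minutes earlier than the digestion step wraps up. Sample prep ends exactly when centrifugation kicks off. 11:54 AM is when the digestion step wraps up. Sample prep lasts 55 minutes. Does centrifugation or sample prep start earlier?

sample prep

Centrifugation starts at 11:54 AM − 207 min = 8:27 AM.
So sample prep ends at 8:27 AM.
Sample prep starts at 8:27 AM − 55 min = 7:32 AM.
Centrifugation starts at 8:27 AM and sample prep starts at 7:32 AM, so sample prep is first.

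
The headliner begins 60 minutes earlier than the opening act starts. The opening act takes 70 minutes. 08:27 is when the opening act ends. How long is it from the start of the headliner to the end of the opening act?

2 hours 10 minutes

The opening act starts at 08:27 − 70 min = 07:17.
The headliner starts at 07:17 − 60 min = 06:17.
From 06:17 to 08:27 is 2 hours 10 minutes.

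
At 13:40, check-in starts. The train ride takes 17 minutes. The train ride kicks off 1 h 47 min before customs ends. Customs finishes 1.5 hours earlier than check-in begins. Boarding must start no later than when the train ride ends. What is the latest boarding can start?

10:40

Customs ends at 13:40 − 90 min = 12:10.
The train ride starts at 12:10 − 107 min = 10:23.
The train ride ends at 10:23 + 17 min = 10:40.
Boarding is bounded by the train ride, so the latest it can start is 10:40.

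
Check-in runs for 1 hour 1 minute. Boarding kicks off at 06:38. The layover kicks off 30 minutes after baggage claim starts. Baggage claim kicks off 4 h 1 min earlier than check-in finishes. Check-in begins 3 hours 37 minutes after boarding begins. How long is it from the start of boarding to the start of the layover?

1 h 7 min

Check-in starts at 06:38 + 217 min = 10:15.
Check-in ends at 10:15 + 61 min = 11:16.
Baggage claim starts at 11:16 − 241 min = 07:15.
The layover starts at 07:15 + 30 min = 07:45.
From 06:38 to 07:45 is 1 h 7 min.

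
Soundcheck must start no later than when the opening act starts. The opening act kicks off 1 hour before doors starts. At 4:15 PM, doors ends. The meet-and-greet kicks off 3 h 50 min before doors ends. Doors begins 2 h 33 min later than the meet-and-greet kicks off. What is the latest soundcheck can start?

The meet-and-greet starts at 4:15 PM − 230 min = 12:25 PM.
Doors starts at 12:25 PM + 153 min = 2:58 PM.
The opening act starts at 2:58 PM − 60 min = 1:58 PM.
Soundcheck is bounded by the opening act, so the latest it can start is 1:58 PM.

1:58 PM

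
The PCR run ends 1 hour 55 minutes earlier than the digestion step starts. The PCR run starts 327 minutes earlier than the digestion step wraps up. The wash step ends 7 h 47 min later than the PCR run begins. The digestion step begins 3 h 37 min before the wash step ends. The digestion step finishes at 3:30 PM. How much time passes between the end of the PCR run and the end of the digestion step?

3 h 12 min

The PCR run starts at 3:30 PM − 327 min = 10:03 AM.
The wash step ends at 10:03 AM + 467 min = 5:50 PM.
The digestion step starts at 5:50 PM − 217 min = 2:13 PM.
The PCR run ends at 2:13 PM − 115 min = 12:18 PM.
From 12:18 PM to 3:30 PM is 3 h 12 min.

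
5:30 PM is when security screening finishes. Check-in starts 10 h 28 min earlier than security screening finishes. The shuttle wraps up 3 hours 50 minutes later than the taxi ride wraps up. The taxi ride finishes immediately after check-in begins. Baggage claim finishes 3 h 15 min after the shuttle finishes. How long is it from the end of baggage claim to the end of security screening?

Check-in starts at 5:30 PM − 628 min = 7:02 AM.
So the taxi ride ends at 7:02 AM.
The shuttle ends at 7:02 AM + 230 min = 10:52 AM.
Baggage claim ends at 10:52 AM + 195 min = 2:07 PM.
From 2:07 PM to 5:30 PM is 203 minutes.

203 minutes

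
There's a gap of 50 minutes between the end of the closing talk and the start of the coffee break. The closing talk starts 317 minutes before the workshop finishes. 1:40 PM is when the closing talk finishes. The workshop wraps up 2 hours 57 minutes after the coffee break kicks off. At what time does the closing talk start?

12:10 PM

The coffee break starts at 1:40 PM + 50 min = 2:30 PM.
The workshop ends at 2:30 PM + 177 min = 5:27 PM.
The closing talk starts at 5:27 PM − 317 min = 12:10 PM.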